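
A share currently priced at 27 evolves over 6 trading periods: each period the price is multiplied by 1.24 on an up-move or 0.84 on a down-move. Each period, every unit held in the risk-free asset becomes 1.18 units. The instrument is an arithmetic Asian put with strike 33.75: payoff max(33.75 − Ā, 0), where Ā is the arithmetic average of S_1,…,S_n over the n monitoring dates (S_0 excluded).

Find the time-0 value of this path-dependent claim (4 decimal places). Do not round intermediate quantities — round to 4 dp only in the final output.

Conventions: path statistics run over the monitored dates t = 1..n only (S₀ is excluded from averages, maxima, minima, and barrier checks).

Set p* = 0.8500 (from d < R < u); the path-dependent value is the discounted p*-expectation over all price paths.
Enumerate all 2^6 = 64 price paths (U = up ×1.24, D = down ×0.84); each path with k up-moves has probability p*^k·(1−p*)^(6−k).
DDDDDD: Ā=15.3256, payoff=18.4244, prob=0.000011
UDDDDD: Ā=22.6235, payoff=11.1265, prob=0.000065
DUDDDD: Ā=20.8235, payoff=12.9265, prob=0.000065
UUDDDD: Ā=30.7394, payoff=3.0106, prob=0.000366
DDUDDD: Ā=19.3115, payoff=14.4385, prob=0.000065
UDUDDD: Ā=28.5074, payoff=5.2426, prob=0.000366
DUUDDD: Ā=26.7074, payoff=7.0426, prob=0.000366
UUUDDD: Ā=39.4252, payoff=0.0000, prob=0.002073
DDDUDD: Ā=18.0414, payoff=15.7086, prob=0.000065
UDDUDD: Ā=26.6325, payoff=7.1175, prob=0.000366
DUDUDD: Ā=24.8325, payoff=8.9175, prob=0.000366
UUDUDD: Ā=36.6576, payoff=0.0000, prob=0.002073
DDUUDD: Ā=23.3205, payoff=10.4295, prob=0.000366
UDUUDD: Ā=34.4256, payoff=0.0000, prob=0.002073
DUUUDD: Ā=32.6256, payoff=1.1244, prob=0.002073
UUUUDD: Ā=48.1615, payoff=0.0000, prob=0.011745
DDDDUD: Ā=16.9745, payoff=16.7755, prob=0.000065
UDDDUD: Ā=25.0576, payoff=8.6924, prob=0.000366
DUDDUD: Ā=23.2576, payoff=10.4924, prob=0.000366
UUDDUD: Ā=34.3327, payoff=0.0000, prob=0.002073
DDUDUD: Ā=21.7456, payoff=12.0044, prob=0.000366
UDUDUD: Ā=32.1007, payoff=1.6493, prob=0.002073
DUUDUD: Ā=30.3007, payoff=3.4493, prob=0.002073
UUUDUD: Ā=44.7296, payoff=0.0000, prob=0.011745
DDDUUD: Ā=20.4756, payoff=13.2744, prob=0.000366
UDDUUD: Ā=30.2258, payoff=3.5242, prob=0.002073
DUDUUD: Ā=28.4258, payoff=5.3242, prob=0.002073
UUDUUD: Ā=41.9619, payoff=0.0000, prob=0.011745
DDUUUD: Ā=26.9138, payoff=6.8362, prob=0.002073
UDUUUD: Ā=39.7299, payoff=0.0000, prob=0.011745
DUUUUD: Ā=37.9299, payoff=0.0000, prob=0.011745
UUUUUD: Ā=55.9918, payoff=0.0000, prob=0.066556
DDDDDU: Ā=16.0784, payoff=17.6716, prob=0.000065
UDDDDU: Ā=23.7347, payoff=10.0153, prob=0.000366
DUDDDU: Ā=21.9347, payoff=11.8153, prob=0.000366
UUDDDU: Ā=32.3798, payoff=1.3702, prob=0.002073
DDUDDU: Ā=20.4227, payoff=13.3273, prob=0.000366
UDUDDU: Ā=30.1478, payoff=3.6022, prob=0.002073
DUUDDU: Ā=28.3478, payoff=5.4022, prob=0.002073
UUUDDU: Ā=41.8468, payoff=0.0000, prob=0.011745
DDDUDU: Ā=19.1527, payoff=14.5973, prob=0.000366
UDDUDU: Ā=28.2730, payoff=5.4770, prob=0.002073
DUDUDU: Ā=26.4730, payoff=7.2770, prob=0.002073
UUDUDU: Ā=39.0791, payoff=0.0000, prob=0.011745
DDUUDU: Ā=24.9610, payoff=8.7890, prob=0.002073
UDUUDU: Ā=36.8471, payoff=0.0000, prob=0.011745
DUUUDU: Ā=35.0471, payoff=0.0000, prob=0.011745
UUUUDU: Ā=51.7362, payoff=0.0000, prob=0.066556
DDDDUU: Ā=18.0858, payoff=15.6642, prob=0.000366
UDDDUU: Ā=26.6981, payoff=7.0519, prob=0.002073
DUDDUU: Ā=24.8981, payoff=8.8519, prob=0.002073
UUDDUU: Ā=36.7543, payoff=0.0000, prob=0.011745
DDUDUU: Ā=23.3861, payoff=10.3639, prob=0.002073
UDUDUU: Ā=34.5223, payoff=0.0000, prob=0.011745
DUUDUU: Ā=32.7223, payoff=1.0277, prob=0.011745
UUUDUU: Ā=48.3043, payoff=0.0000, prob=0.066556
DDDUUU: Ā=22.1160, payoff=11.6340, prob=0.002073
UDDUUU: Ā=32.6474, payoff=1.1026, prob=0.011745
DUDUUU: Ā=30.8474, payoff=2.9026, prob=0.011745
UUDUUU: Ā=45.5366, payoff=0.0000, prob=0.066556
DDUUUU: Ā=29.3354, payoff=4.4146, prob=0.011745
UDUUUU: Ā=43.3046, payoff=0.0000, prob=0.066556
DUUUUU: Ā=41.5046, payoff=0.0000, prob=0.066556
UUUUUU: Ā=61.2688, payoff=0.0000, prob=0.377150
Price = Σ prob·payoff / R^6 = 0.362480 / 2.699554 = 0.1343

price = 0.1343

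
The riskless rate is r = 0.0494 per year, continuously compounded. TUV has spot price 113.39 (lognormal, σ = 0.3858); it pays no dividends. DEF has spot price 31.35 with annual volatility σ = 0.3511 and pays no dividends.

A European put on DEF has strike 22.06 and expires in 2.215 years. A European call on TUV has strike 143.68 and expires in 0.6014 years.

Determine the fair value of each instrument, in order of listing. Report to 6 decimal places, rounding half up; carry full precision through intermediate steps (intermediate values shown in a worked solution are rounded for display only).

[DEF put K=22.06]
σ√T = 0.3511·√2.215 = 0.522538
d₁ = (ln(S/K) + (r+σ²/2)T) / (σ√T) = (ln(31.35/22.06) + (0.0494+0.3511²/2)·2.215) / 0.522538 = (0.351448 + 0.245944) / 0.522538 = 1.143252
d₂ = d₁ − σ√T = 1.143252 − 0.522538 = 0.620714
e^{−rT} = 0.896353
N(−d₁) = 0.126467,  N(−d₂) = 0.267394
price = K·e^{−rT}·N(−d₂) − S·N(−d₁) = 5.287327 − 3.964743 = 1.322584
[TUV call K=143.68]
σ√T = 0.3858·√0.6014 = 0.299188
d₁ = (ln(S/K) + (r+σ²/2)T) / (σ√T) = (ln(113.39/143.68) + (0.0494+0.3858²/2)·0.6014) / 0.299188 = (-0.236755 + 0.074466) / 0.299188 = -0.542434
d₂ = d₁ − σ√T = -0.542434 − 0.299188 = -0.841622
e^{−rT} = 0.970728
N(d₁) = 0.293760,  N(d₂) = 0.200000
price = S·N(d₁) − K·e^{−rT}·N(d₂) = 33.309434 − 27.894824 = 5.414611

price(DEF put K=22.06) = 1.322584
price(TUV call K=143.68) = 5.414611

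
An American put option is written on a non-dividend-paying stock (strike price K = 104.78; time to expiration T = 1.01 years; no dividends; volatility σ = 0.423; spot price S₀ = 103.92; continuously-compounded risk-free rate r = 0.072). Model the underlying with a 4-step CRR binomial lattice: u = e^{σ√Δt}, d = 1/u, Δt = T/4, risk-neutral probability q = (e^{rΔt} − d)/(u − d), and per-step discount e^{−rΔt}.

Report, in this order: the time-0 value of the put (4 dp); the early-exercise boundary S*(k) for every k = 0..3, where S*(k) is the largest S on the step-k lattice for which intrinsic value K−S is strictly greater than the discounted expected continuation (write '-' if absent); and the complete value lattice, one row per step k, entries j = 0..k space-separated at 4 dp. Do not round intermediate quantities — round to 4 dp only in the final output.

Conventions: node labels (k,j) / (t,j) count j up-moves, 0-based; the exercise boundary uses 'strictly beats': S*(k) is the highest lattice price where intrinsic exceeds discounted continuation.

price = 14.4071
boundary = - - 67.9323 84.0210
tree:
14.4071
23.5597 5.4164
36.8477 10.6058 0.2158
49.8557 20.7590 0.4308 0.0000
60.3728 36.8477 0.8600 0.0000 0.0000

Δt=0.25250  u=1.23683  d=0.80852  q=0.48989  discount=0.98198
step 4 (expiry): payoffs max(K−S,0) = 60.3728 36.8477 0.8600 0.0000 0.0000
step 3: (k=3,j=0): S=54.9243, K−S=49.8557, hold=47.9680 ⇒ V=49.8557 exercise | (k=3,j=1): S=84.0210, K−S=20.7590, hold=18.8713 ⇒ V=20.7590 exercise | (k=3,j=2): S=128.5318, K−S=0.0000, hold=0.4308 ⇒ V=0.4308 continue | (k=3,j=3): S=196.6226, K−S=0.0000, hold=0.0000 ⇒ V=0.0000 continue  boundary S*=84.0210
step 2: (k=2,j=0): S=67.9323, K−S=36.8477, hold=34.9600 ⇒ V=36.8477 exercise | (k=2,j=1): S=103.9200, K−S=0.8600, hold=10.6058 ⇒ V=10.6058 continue | (k=2,j=2): S=158.9725, K−S=0.0000, hold=0.2158 ⇒ V=0.2158 continue  boundary S*=67.9323
step 1: (k=1,j=0): S=84.0210, K−S=20.7590, hold=23.5597 ⇒ V=23.5597 continue | (k=1,j=1): S=128.5318, K−S=0.0000, hold=5.4164 ⇒ V=5.4164 continue  boundary S*=-
step 0: (k=0,j=0): S=103.9200, K−S=0.8600, hold=14.4071 ⇒ V=14.4071 continue  boundary S*=-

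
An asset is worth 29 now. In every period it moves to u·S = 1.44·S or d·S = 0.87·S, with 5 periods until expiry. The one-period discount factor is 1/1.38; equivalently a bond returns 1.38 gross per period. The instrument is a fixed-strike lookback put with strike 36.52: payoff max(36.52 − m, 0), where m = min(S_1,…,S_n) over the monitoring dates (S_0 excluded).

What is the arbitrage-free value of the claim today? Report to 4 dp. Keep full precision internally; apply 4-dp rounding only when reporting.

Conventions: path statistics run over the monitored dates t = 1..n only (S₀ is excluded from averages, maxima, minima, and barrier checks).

Set p* = 0.8947 (from d < R < u); the path-dependent value is the discounted p*-expectation over all price paths.
Enumerate all 2^5 = 32 price paths (U = up ×1.44, D = down ×0.87); each path with k up-moves has probability p*^k·(1−p*)^(5−k).
DDDDD: m=14.4542, payoff=22.0658, prob=0.000013
UDDDD: m=23.9242, payoff=12.5958, prob=0.000110
DUDDD: m=23.9242, payoff=12.5958, prob=0.000110
UUDDD: m=39.5987, payoff=0.0000, prob=0.000934
DDUDD: m=21.9501, payoff=14.5699, prob=0.000110
UDUDD: m=36.3312, payoff=0.1888, prob=0.000934
DUUDD: m=25.2300, payoff=11.2900, prob=0.000934
UUUDD: m=41.7600, payoff=0.0000, prob=0.007937
DDDUD: m=19.0966, payoff=17.4234, prob=0.000110
UDDUD: m=31.6081, payoff=4.9119, prob=0.000934
DUDUD: m=25.2300, payoff=11.2900, prob=0.000934
UUDUD: m=41.7600, payoff=0.0000, prob=0.007937
DDUUD: m=21.9501, payoff=14.5699, prob=0.000934
UDUUD: m=36.3312, payoff=0.1888, prob=0.007937
DUUUD: m=25.2300, payoff=11.2900, prob=0.007937
UUUUD: m=41.7600, payoff=0.0000, prob=0.067462
DDDDU: m=16.6140, payoff=19.9060, prob=0.000110
UDDDU: m=27.4991, payoff=9.0209, prob=0.000934
DUDDU: m=25.2300, payoff=11.2900, prob=0.000934
UUDDU: m=41.7600, payoff=0.0000, prob=0.007937
DDUDU: m=21.9501, payoff=14.5699, prob=0.000934
UDUDU: m=36.3312, payoff=0.1888, prob=0.007937
DUUDU: m=25.2300, payoff=11.2900, prob=0.007937
UUUDU: m=41.7600, payoff=0.0000, prob=0.067462
DDDUU: m=19.0966, payoff=17.4234, prob=0.000934
UDDUU: m=31.6081, payoff=4.9119, prob=0.007937
DUDUU: m=25.2300, payoff=11.2900, prob=0.007937
UUDUU: m=41.7600, payoff=0.0000, prob=0.067462
DDUUU: m=21.9501, payoff=14.5699, prob=0.007937
UDUUU: m=36.3312, payoff=0.1888, prob=0.067462
DUUUU: m=25.2300, payoff=11.2900, prob=0.067462
UUUUU: m=41.7600, payoff=0.0000, prob=0.573425
Price = Σ prob·payoff / R^5 = 1.297855 / 5.004900 = 0.2593

price = 0.2593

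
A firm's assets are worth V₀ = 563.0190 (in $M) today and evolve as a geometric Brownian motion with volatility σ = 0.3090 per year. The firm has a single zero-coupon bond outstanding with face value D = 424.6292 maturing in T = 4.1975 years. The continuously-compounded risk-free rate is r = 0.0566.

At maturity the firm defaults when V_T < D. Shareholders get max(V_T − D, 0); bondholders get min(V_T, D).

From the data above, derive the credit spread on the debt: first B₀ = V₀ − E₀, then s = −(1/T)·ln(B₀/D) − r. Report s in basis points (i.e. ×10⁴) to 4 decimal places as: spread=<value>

With assets at 563.0190 and a single debt payment of 424.6292 at 4.1975 years:
d₁ = [ln(V₀/D) + (r + σ²/2)T] / (σ√T)
   = [ln(563.0190/424.6292) + (0.0566 + 0.5·0.3090²)·4.1975] / (0.3090·√4.1975)
   = [0.282097 + 0.437969] / 0.633073 = 1.137414
d₂ = d₁ − σ√T = 1.137414 − 0.633073 = 0.504341
N(d₁) = 0.872317,  N(d₂) = 0.692989,  e^(−rT) = 0.788535
E₀ = V₀·N(d₁) − D·e^(−rT)·N(d₂)
   = 563.0190·0.872317 − 424.6292·0.788535·0.692989 = 259.094264
B₀ = V₀ − E₀ = 563.0190 − 259.094264 = 303.924736
spread = −(1/T)·ln(B₀/D) − r = −(1/4.1975)·ln(303.924736/424.6292) − 0.0566 = 0.02307510
in basis points: 0.02307510 × 10⁴ = 230.7510 bp

spread=230.7510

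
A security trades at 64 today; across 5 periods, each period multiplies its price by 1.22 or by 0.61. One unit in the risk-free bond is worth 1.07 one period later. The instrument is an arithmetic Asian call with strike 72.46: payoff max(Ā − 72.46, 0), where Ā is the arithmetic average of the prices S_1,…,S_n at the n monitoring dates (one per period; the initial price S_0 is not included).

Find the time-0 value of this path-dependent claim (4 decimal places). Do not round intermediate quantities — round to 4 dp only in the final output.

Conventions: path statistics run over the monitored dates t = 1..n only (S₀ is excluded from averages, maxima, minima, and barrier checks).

Risk-neutral up-probability p* = (R−d)/(u−d) = (1.07−0.61)/(1.22−0.61) = 0.7541; the claim prices as the p*-weighted sum of path payoffs discounted by R^5.
Enumerate all 2^5 = 32 price paths (U = up ×1.22, D = down ×0.61); each path with k up-moves has probability p*^k·(1−p*)^(5−k).
DDDDD: Ā=18.3296, payoff=0.0000, prob=0.000899
UDDDD: Ā=36.6592, payoff=0.0000, prob=0.002757
DUDDD: Ā=28.8512, payoff=0.0000, prob=0.002757
UUDDD: Ā=57.7024, payoff=0.0000, prob=0.008456
DDUDD: Ā=24.0883, payoff=0.0000, prob=0.002757
UDUDD: Ā=48.1766, payoff=0.0000, prob=0.008456
DUUDD: Ā=40.3686, payoff=0.0000, prob=0.008456
UUUDD: Ā=80.7372, payoff=8.2772, prob=0.025930
DDDUD: Ā=21.1829, payoff=0.0000, prob=0.002757
UDDUD: Ā=42.3659, payoff=0.0000, prob=0.008456
DUDUD: Ā=34.5579, payoff=0.0000, prob=0.008456
UUDUD: Ā=69.1158, payoff=0.0000, prob=0.025930
DDUUD: Ā=29.7950, payoff=0.0000, prob=0.008456
UDUUD: Ā=59.5900, payoff=0.0000, prob=0.025930
DUUUD: Ā=51.7820, payoff=0.0000, prob=0.025930
UUUUD: Ā=103.5640, payoff=31.1040, prob=0.079519
DDDDU: Ā=19.4107, payoff=0.0000, prob=0.002757
UDDDU: Ā=38.8213, payoff=0.0000, prob=0.008456
DUDDU: Ā=31.0133, payoff=0.0000, prob=0.008456
UUDDU: Ā=62.0267, payoff=0.0000, prob=0.025930
DDUDU: Ā=26.2505, payoff=0.0000, prob=0.008456
UDUDU: Ā=52.5009, payoff=0.0000, prob=0.025930
DUUDU: Ā=44.6929, payoff=0.0000, prob=0.025930
UUUDU: Ā=89.3858, payoff=16.9258, prob=0.079519
DDDUU: Ā=23.3451, payoff=0.0000, prob=0.008456
UDDUU: Ā=46.6902, payoff=0.0000, prob=0.025930
DUDUU: Ā=38.8822, payoff=0.0000, prob=0.025930
UUDUU: Ā=77.7644, payoff=5.3044, prob=0.079519
DDUUU: Ā=34.1193, payoff=0.0000, prob=0.025930
UDUUU: Ā=68.2387, payoff=0.0000, prob=0.079519
DUUUU: Ā=60.4307, payoff=0.0000, prob=0.079519
UUUUU: Ā=120.8613, payoff=48.4013, prob=0.243860
Price = Σ prob·payoff / R^5 = 16.258871 / 1.402552 = 11.5924

price = 11.5924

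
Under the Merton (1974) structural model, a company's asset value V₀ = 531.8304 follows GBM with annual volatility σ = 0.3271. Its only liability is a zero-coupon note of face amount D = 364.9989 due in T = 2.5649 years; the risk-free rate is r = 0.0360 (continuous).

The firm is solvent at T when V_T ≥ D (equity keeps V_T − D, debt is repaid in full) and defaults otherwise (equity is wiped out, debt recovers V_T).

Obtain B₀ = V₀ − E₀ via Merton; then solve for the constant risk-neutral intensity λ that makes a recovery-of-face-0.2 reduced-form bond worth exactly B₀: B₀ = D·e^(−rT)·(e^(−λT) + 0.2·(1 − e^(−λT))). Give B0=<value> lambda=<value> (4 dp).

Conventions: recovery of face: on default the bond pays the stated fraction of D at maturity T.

B0=310.9241 lambda=0.0334

With assets at 531.8304 and a single debt payment of 364.9989 at 2.5649 years:
d₁ = [ln(V₀/D) + (r + σ²/2)T] / (σ√T)
   = [ln(531.8304/364.9989) + (0.0360 + 0.5·0.3271²)·2.5649] / (0.3271·√2.5649)
   = [0.376430 + 0.229551] / 0.523861 = 1.156761
d₂ = d₁ − σ√T = 1.156761 − 0.523861 = 0.632901
N(d₁) = 0.876315,  N(d₂) = 0.736601,  e^(−rT) = 0.911798
E₀ = V₀·N(d₁) − D·e^(−rT)·N(d₂)
   = 531.8304·0.876315 − 364.9989·0.911798·0.736601 = 220.906278
B₀ = V₀ − E₀ = 531.8304 − 220.906278 = 310.924122
e^(−λT) = (B₀·e^(rT)/D − 0.2)/(1 − 0.2) = (310.9241·1.096734/364.9989 − 0.2)/0.8 = 0.91781495
λ = −ln(0.91781495)/2.5649 = 0.033436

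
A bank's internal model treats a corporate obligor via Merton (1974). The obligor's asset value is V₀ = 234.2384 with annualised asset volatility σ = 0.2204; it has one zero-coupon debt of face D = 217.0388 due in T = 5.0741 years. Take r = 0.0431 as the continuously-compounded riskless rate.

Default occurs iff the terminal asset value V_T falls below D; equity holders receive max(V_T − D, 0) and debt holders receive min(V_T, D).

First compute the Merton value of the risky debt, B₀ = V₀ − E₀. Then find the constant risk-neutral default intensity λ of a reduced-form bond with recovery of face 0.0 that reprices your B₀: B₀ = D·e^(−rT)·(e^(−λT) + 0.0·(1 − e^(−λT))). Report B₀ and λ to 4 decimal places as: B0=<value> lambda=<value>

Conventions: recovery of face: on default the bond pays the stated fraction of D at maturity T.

Equity is a call on the firm's assets struck at D = 217.0388:
d₁ = [ln(V₀/D) + (r + σ²/2)T] / (σ√T)
   = [ln(234.2384/217.0388) + (0.0431 + 0.5·0.2204²)·5.0741] / (0.2204·√5.0741)
   = [0.076263 + 0.341934] / 0.496468 = 0.842345
d₂ = d₁ − σ√T = 0.842345 − 0.496468 = 0.345877
N(d₁) = 0.800203,  N(d₂) = 0.635282,  e^(−rT) = 0.803568
E₀ = V₀·N(d₁) − D·e^(−rT)·N(d₂)
   = 234.2384·0.800203 − 217.0388·0.803568·0.635282 = 76.641477
B₀ = V₀ − E₀ = 234.2384 − 76.641477 = 157.596923
e^(−λT) = (B₀·e^(rT)/D − 0)/(1 − 0) = (157.5969·1.244450/217.0388 − 0)/1 = 0.90362401
λ = −ln(0.90362401)/5.0741 = 0.019972

B0=157.5969 lambda=0.0200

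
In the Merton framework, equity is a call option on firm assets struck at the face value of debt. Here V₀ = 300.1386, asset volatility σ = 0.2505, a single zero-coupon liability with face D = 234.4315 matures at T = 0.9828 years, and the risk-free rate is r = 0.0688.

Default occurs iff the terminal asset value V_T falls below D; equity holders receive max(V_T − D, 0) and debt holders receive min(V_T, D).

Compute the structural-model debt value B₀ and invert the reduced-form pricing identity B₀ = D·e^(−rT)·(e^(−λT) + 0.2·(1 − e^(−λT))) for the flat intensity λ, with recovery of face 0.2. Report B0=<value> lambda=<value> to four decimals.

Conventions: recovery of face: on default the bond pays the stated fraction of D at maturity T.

Apply the equity-as-call identities (strike 234.4315, horizon 0.9828 years):
d₁ = [ln(V₀/D) + (r + σ²/2)T] / (σ√T)
   = [ln(300.1386/234.4315) + (0.0688 + 0.5·0.2505²)·0.9828] / (0.2505·√0.9828)
   = [0.247081 + 0.098452] / 0.248336 = 1.391391
d₂ = d₁ − σ√T = 1.391391 − 0.248336 = 1.143055
N(d₁) = 0.917947,  N(d₂) = 0.873492,  e^(−rT) = 0.934619
E₀ = V₀·N(d₁) − D·e^(−rT)·N(d₂)
   = 300.1386·0.917947 − 234.4315·0.934619·0.873492 = 84.125536
B₀ = V₀ − E₀ = 300.1386 − 84.125536 = 216.013064
e^(−λT) = (B₀·e^(rT)/D − 0.2)/(1 − 0.2) = (216.0131·1.069955/234.4315 − 0.2)/0.8 = 0.98236589
λ = −ln(0.98236589)/0.9828 = 0.018103

B0=216.0131 lambda=0.0181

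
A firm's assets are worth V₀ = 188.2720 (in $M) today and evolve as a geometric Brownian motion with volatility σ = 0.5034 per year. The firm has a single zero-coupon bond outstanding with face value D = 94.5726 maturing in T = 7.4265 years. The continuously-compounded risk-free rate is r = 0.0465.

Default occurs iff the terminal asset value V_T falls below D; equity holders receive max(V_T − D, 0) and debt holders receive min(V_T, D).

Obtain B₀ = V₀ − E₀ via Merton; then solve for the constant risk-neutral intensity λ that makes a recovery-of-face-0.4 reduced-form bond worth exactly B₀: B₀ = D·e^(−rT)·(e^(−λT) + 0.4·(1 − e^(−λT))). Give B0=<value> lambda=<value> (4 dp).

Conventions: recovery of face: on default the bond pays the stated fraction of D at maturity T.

B0=49.4050 lambda=0.0773

Equity is a call on the firm's assets struck at D = 94.5726:
d₁ = [ln(V₀/D) + (r + σ²/2)T] / (σ√T)
   = [ln(188.2720/94.5726) + (0.0465 + 0.5·0.5034²)·7.4265] / (0.5034·√7.4265)
   = [0.688520 + 1.286313] / 1.371846 = 1.439544
d₂ = d₁ − σ√T = 1.439544 − 1.371846 = 0.067698
N(d₁) = 0.925002,  N(d₂) = 0.526987,  e^(−rT) = 0.707985
E₀ = V₀·N(d₁) − D·e^(−rT)·N(d₂)
   = 188.2720·0.925002 − 94.5726·0.707985·0.526987 = 138.866994
B₀ = V₀ − E₀ = 188.2720 − 138.866994 = 49.405006
e^(−λT) = (B₀·e^(rT)/D − 0.4)/(1 − 0.4) = (49.4050·1.412459/94.5726 − 0.4)/0.6 = 0.56312123
λ = −ln(0.56312123)/7.4265 = 0.077326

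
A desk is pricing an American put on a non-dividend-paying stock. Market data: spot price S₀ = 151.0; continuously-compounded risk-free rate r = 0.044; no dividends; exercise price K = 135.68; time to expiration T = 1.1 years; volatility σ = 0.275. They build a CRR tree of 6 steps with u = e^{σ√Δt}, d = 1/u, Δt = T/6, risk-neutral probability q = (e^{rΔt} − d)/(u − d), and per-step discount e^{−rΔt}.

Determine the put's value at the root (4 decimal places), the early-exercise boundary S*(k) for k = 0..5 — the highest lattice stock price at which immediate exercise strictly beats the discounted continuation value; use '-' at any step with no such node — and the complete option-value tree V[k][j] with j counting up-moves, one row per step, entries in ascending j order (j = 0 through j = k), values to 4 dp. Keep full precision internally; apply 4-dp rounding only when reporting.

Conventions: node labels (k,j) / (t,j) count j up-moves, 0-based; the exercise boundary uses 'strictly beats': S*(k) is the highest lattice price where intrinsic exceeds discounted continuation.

price = 8.2478
boundary = - - - - 94.2818 106.0633
tree:
8.2478
13.0922 3.6299
20.1104 6.4205 0.9519
29.6320 11.0966 1.9382 0.0000
41.3982 18.5700 3.9466 0.0000 0.0000
51.8710 29.6167 8.0361 0.0000 0.0000 0.0000
61.1805 41.3982 16.3630 0.0000 0.0000 0.0000 0.0000

Δt=0.18333, u=1.12496, d=0.88892, q=0.50491, disc=e^(-rΔt)=0.99197
k=6 terminal: V=max(K-S,0) → 61.1805 41.3982 16.3630 0.0000 0.0000 0.0000 0.0000
k=5: j=0 S=83.8090 intr=51.8710 cont=50.7809 V=51.8710[EX]; j=1 S=106.0633 intr=29.6167 cont=28.5266 V=29.6167[EX]; j=2 S=134.2269 intr=1.4531 cont=8.0361 V=8.0361[hold]; j=3 S=169.8690 intr=0.0000 cont=0.0000 V=0.0000[hold]; j=4 S=214.9754 intr=0.0000 cont=0.0000 V=0.0000[hold]; j=5 S=272.0592 intr=0.0000 cont=0.0000 V=0.0000[hold]  S*(5)=106.0633
k=4: j=0 S=94.2818 intr=41.3982 cont=40.3081 V=41.3982[EX]; j=1 S=119.3170 intr=16.3630 cont=18.5700 V=18.5700[hold]; j=2 S=151.0000 intr=0.0000 cont=3.9466 V=3.9466[hold]; j=3 S=191.0960 intr=0.0000 cont=0.0000 V=0.0000[hold]; j=4 S=241.8389 intr=0.0000 cont=0.0000 V=0.0000[hold]  S*(4)=94.2818
k=3: j=0 S=106.0633 intr=29.6167 cont=29.6320 V=29.6320[hold]; j=1 S=134.2269 intr=1.4531 cont=11.0966 V=11.0966[hold]; j=2 S=169.8690 intr=0.0000 cont=1.9382 V=1.9382[hold]; j=3 S=214.9754 intr=0.0000 cont=0.0000 V=0.0000[hold]  S*(3)=-
k=2: j=0 S=119.3170 intr=16.3630 cont=20.1104 V=20.1104[hold]; j=1 S=151.0000 intr=0.0000 cont=6.4205 V=6.4205[hold]; j=2 S=191.0960 intr=0.0000 cont=0.9519 V=0.9519[hold]  S*(2)=-
k=1: j=0 S=134.2269 intr=1.4531 cont=13.0922 V=13.0922[hold]; j=1 S=169.8690 intr=0.0000 cont=3.6299 V=3.6299[hold]  S*(1)=-
k=0: j=0 S=151.0000 intr=0.0000 cont=8.2478 V=8.2478[hold]  S*(0)=-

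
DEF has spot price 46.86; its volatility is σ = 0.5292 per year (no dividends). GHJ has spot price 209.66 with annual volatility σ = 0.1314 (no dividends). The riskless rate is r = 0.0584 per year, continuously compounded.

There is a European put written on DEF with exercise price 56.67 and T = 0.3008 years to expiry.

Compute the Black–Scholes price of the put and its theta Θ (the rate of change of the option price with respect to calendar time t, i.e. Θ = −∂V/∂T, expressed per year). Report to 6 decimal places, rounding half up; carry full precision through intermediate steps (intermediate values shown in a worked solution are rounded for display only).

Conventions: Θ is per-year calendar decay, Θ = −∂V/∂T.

price = 11.332621
Θ = -5.648727

σ√T = 0.5292·√0.3008 = 0.290241
d₁ = (ln(S/K) + (r+σ²/2)T) / (σ√T) = (ln(46.86/56.67) + (0.0584+0.5292²/2)·0.3008) / 0.290241 = (-0.190081 + 0.059687) / 0.290241 = -0.449261
d₂ = d₁ − σ√T = -0.449261 − 0.290241 = -0.739502
e^{−rT} = 0.982587
N(−d₁) = 0.673378,  N(−d₂) = 0.770199
Put price V = K·e^{−rT}·N(−d₂) − S·N(−d₁) = 42.887125 − 31.554504 = 11.332621
φ(d₁) = (1/√(2π))·e^{−d₁²/2} = 0.360647
Θ = −S·φ(d₁)·σ/(2√T) + r·K·e^{−rT}·N(−d₂) = −8.153335 + 2.504608 = -5.648727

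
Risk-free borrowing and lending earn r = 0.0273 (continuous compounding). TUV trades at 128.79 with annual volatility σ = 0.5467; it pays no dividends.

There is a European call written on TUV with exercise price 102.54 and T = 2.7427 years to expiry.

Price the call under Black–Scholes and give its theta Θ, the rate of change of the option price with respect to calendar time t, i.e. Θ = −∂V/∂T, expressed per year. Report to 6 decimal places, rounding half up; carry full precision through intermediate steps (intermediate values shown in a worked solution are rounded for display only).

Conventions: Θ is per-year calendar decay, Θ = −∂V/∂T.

σ√T = 0.5467·√2.7427 = 0.905395
d₁ = (ln(S/K) + (r+σ²/2)T) / (σ√T) = (ln(128.79/102.54) + (0.0273+0.5467²/2)·2.7427) / 0.905395 = (0.227930 + 0.484746) / 0.905395 = 0.787144
d₂ = d₁ − σ√T = 0.787144 − 0.905395 = -0.118252
e^{−rT} = 0.927859
N(d₁) = 0.784401,  N(d₂) = 0.452934
Call price V = S·N(d₁) − K·e^{−rT}·N(d₂) = 101.023022 − 43.093354 = 57.929668
φ(d₁) = (1/√(2π))·e^{−d₁²/2} = 0.292662
Θ = −S·φ(d₁)·σ/(2√T) − r·K·e^{−rT}·N(d₂) = −6.221265 − 1.176449 = -7.397714

price = 57.929668
Θ = -7.397714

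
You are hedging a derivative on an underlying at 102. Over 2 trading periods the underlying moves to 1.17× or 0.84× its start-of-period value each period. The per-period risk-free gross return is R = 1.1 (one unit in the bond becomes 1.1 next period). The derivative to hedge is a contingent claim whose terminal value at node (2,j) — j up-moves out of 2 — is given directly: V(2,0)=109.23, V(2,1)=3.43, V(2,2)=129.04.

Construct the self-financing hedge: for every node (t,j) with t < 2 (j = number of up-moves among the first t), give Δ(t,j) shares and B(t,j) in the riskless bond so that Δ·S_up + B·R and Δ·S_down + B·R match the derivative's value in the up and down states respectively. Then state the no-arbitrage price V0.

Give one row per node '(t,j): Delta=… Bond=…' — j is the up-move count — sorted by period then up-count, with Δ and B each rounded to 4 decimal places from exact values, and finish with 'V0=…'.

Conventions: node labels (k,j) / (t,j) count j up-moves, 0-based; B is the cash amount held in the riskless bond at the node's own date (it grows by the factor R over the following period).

(0,0): Delta=2.0667 Bond=-139.5979
(1,0): Delta=-3.7419 Bond=344.1264
(1,1): Delta=3.1895 Bond=-287.5496
V0=71.2093

The replicating-portfolio and risk-neutral prices coincide; use p* = (1.1−0.84)/(1.17−0.84) = 0.7879 for the latter.
Expiry values: V(2,0)=109.2300, V(2,1)=3.4300, V(2,2)=129.0400
  t=1,j=0: stock 85.6800 → up 100.2456 (V=3.4300), down 71.9712 (V=109.2300). Price 23.5204; hedge Δ=-3.7419, bond B=344.1264.
  t=1,j=1: stock 119.3400 → up 139.6278 (V=129.0400), down 100.2456 (V=3.4300). Price 93.0868; hedge Δ=3.1895, bond B=-287.5496.
  t=0,j=0: stock 102.0000 → up 119.3400 (V=93.0868), down 85.6800 (V=23.5204). Price 71.2093; hedge Δ=2.0667, bond B=-139.5979.
Sanity check at the root: Δ(0,0)·S0 + B(0,0) reproduces V0 = 71.2093.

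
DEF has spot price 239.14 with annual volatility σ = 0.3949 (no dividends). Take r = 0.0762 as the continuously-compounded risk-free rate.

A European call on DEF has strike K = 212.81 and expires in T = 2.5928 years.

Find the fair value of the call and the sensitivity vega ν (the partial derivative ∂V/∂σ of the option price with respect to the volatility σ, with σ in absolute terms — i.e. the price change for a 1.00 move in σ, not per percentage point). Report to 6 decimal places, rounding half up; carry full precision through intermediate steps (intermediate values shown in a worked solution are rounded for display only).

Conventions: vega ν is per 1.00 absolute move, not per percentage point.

σ√T = 0.3949·√2.5928 = 0.635875
d₁ = (ln(S/K) + (r+σ²/2)T) / (σ√T) = (ln(239.14/212.81) + (0.0762+0.3949²/2)·2.5928) / 0.635875 = (0.116649 + 0.399740) / 0.635875 = 0.812092
d₂ = d₁ − σ√T = 0.812092 − 0.635875 = 0.176218
e^{−rT} = 0.820722
N(d₁) = 0.791631,  N(d₂) = 0.569939
Call price V = S·N(d₁) − K·e^{−rT}·N(d₂) = 189.310569 − 99.544183 = 89.766386
φ(d₁) = (1/√(2π))·e^{−d₁²/2} = 0.286882
ν = S·φ(d₁)·√T = 110.468754

price = 89.766386
ν = 110.468754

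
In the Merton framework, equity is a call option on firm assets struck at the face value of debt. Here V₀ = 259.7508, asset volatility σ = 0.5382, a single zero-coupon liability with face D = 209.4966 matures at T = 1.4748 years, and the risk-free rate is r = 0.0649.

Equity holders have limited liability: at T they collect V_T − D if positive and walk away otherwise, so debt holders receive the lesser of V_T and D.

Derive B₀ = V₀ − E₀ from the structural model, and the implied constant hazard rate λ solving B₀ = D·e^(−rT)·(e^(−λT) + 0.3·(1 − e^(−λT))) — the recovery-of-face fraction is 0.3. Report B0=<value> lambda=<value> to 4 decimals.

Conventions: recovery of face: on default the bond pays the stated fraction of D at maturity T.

Apply the equity-as-call identities (strike 209.4966, horizon 1.4748 years):
d₁ = [ln(V₀/D) + (r + σ²/2)T] / (σ√T)
   = [ln(259.7508/209.4966) + (0.0649 + 0.5·0.5382²)·1.4748] / (0.5382·√1.4748)
   = [0.215015 + 0.309309] / 0.653597 = 0.802213
d₂ = d₁ − σ√T = 0.802213 − 0.653597 = 0.148616
N(d₁) = 0.788785,  N(d₂) = 0.559072,  e^(−rT) = 0.908723
E₀ = V₀·N(d₁) − D·e^(−rT)·N(d₂)
   = 259.7508·0.788785 − 209.4966·0.908723·0.559072 = 98.454620
B₀ = V₀ − E₀ = 259.7508 − 98.454620 = 161.296180
e^(−λT) = (B₀·e^(rT)/D − 0.3)/(1 − 0.3) = (161.2962·1.100445/209.4966 − 0.3)/0.7 = 0.78179649
λ = −ln(0.78179649)/1.4748 = 0.166911

B0=161.2962 lambda=0.1669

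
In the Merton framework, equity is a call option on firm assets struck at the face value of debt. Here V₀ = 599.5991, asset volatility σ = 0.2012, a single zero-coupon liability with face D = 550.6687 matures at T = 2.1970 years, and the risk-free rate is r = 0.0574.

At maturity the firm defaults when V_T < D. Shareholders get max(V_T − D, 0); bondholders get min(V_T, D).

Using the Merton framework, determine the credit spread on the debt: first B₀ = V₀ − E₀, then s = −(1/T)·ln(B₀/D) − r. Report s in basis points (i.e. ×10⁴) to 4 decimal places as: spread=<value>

spread=216.2557

Equity is a call on the firm's assets struck at D = 550.6687:
d₁ = [ln(V₀/D) + (r + σ²/2)T] / (σ√T)
   = [ln(599.5991/550.6687) + (0.0574 + 0.5·0.2012²)·2.1970] / (0.2012·√2.1970)
   = [0.085128 + 0.170577] / 0.298224 = 0.857424
d₂ = d₁ − σ√T = 0.857424 − 0.298224 = 0.559199
N(d₁) = 0.804395,  N(d₂) = 0.711987,  e^(−rT) = 0.881520
E₀ = V₀·N(d₁) − D·e^(−rT)·N(d₂)
   = 599.5991·0.804395 − 550.6687·0.881520·0.711987 = 136.697646
B₀ = V₀ − E₀ = 599.5991 − 136.697646 = 462.901454
spread = −(1/T)·ln(B₀/D) − r = −(1/2.1970)·ln(462.901454/550.6687) − 0.0574 = 0.02162557
in basis points: 0.02162557 × 10⁴ = 216.2557 bp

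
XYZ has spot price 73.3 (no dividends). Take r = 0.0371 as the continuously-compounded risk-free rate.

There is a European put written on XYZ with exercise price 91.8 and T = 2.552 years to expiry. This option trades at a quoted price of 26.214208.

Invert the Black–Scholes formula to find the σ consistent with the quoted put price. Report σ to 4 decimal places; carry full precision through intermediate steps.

At σ = 0.4230 the Black–Scholes value reproduces the quote:
σ√T = 0.423·√2.552 = 0.675742
d₁ = (ln(S/K) + (r+σ²/2)T) / (σ√T) = (ln(73.3/91.8) + (0.0371+0.423²/2)·2.552) / 0.675742 = (-0.225052 + 0.322993) / 0.675742 = 0.144938
d₂ = d₁ − σ√T = 0.144938 − 0.675742 = -0.530803
e^{−rT} = 0.909665
N(−d₁) = 0.442380,  N(−d₂) = 0.702222
V = K·e^{−rT}·N(−d₂) − S·N(−d₁) = 58.640644 − 32.426436 = 26.214208 (equal to the quote); since ∂V/∂σ > 0 for all σ, the implied volatility is unique

sigma = 0.4230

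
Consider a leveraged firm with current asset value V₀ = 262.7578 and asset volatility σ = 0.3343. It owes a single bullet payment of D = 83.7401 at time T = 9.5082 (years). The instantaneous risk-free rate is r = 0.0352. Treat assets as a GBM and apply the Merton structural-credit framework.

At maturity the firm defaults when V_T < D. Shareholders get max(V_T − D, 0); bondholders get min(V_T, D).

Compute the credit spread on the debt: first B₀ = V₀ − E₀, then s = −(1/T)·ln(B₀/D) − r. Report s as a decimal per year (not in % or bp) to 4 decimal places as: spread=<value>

Work the structural quantities from V₀ = 262.7578 against face 83.7401:
d₁ = [ln(V₀/D) + (r + σ²/2)T] / (σ√T)
   = [ln(262.7578/83.7401) + (0.0352 + 0.5·0.3343²)·9.5082] / (0.3343·√9.5082)
   = [1.143515 + 0.865990] / 1.030826 = 1.949412
d₂ = d₁ − σ√T = 1.949412 − 1.030826 = 0.918585
N(d₁) = 0.974377,  N(d₂) = 0.820844,  e^(−rT) = 0.715561
E₀ = V₀·N(d₁) − D·e^(−rT)·N(d₂)
   = 262.7578·0.974377 − 83.7401·0.715561·0.820844 = 206.839230
B₀ = V₀ − E₀ = 262.7578 − 206.839230 = 55.918570
spread = −(1/T)·ln(B₀/D) − r = −(1/9.5082)·ln(55.918570/83.7401) − 0.0352 = 0.00727086

spread=0.0073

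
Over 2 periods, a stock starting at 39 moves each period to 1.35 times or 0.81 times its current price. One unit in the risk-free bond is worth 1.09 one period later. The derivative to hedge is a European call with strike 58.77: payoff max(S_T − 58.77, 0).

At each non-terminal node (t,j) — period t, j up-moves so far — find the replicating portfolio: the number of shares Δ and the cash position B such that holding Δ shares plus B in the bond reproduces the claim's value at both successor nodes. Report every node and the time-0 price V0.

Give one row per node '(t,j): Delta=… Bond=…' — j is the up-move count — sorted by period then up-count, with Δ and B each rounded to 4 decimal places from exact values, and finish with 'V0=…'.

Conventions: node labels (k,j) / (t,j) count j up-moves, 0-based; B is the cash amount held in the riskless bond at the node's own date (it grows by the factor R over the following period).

Risk-neutral probability p* = (R−d)/(u−d) = (1.09−0.81)/(1.35−0.81) = 0.5185.
Terminal payoffs: V(2,0)=0.0000, V(2,1)=0.0000, V(2,2)=12.3075
Node (1,0) S=31.5900: V=(p*·0.0000+(1−p*)·0.0000)/1.09=0.0000; Δ=(0.0000−0.0000)/(42.6465−25.5879)=0.0000; B=V−Δ·S=0.0000
Node (1,1) S=52.6500: V=(p*·12.3075+(1−p*)·0.0000)/1.09=5.8547; Δ=(12.3075−0.0000)/(71.0775−42.6465)=0.4329; B=V−Δ·S=-16.9369
Node (0,0) S=39.0000: V=(p*·5.8547+(1−p*)·0.0000)/1.09=2.7851; Δ=(5.8547−0.0000)/(52.6500−31.5900)=0.2780; B=V−Δ·S=-8.0570
Sanity check at the root: Δ(0,0)·S0 + B(0,0) reproduces V0 = 2.7851.

(0,0): Delta=0.2780 Bond=-8.0570
(1,0): Delta=0.0000 Bond=0.0000
(1,1): Delta=0.4329 Bond=-16.9369
V0=2.7851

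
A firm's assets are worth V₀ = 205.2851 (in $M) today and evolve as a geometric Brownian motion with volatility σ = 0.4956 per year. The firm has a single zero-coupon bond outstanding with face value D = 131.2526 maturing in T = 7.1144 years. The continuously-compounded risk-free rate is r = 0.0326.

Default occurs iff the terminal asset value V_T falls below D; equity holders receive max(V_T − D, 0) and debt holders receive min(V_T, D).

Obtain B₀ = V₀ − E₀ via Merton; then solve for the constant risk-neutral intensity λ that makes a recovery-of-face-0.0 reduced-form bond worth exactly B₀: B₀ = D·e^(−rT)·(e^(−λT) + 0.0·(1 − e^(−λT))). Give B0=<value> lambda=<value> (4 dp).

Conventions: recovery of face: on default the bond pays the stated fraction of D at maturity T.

Apply the equity-as-call identities (strike 131.2526, horizon 7.1144 years):
d₁ = [ln(V₀/D) + (r + σ²/2)T] / (σ√T)
   = [ln(205.2851/131.2526) + (0.0326 + 0.5·0.4956²)·7.1144] / (0.4956·√7.1144)
   = [0.447276 + 1.105647] / 1.321906 = 1.174761
d₂ = d₁ − σ√T = 1.174761 − 1.321906 = -0.147145
N(d₁) = 0.879955,  N(d₂) = 0.441509,  e^(−rT) = 0.793002
E₀ = V₀·N(d₁) − D·e^(−rT)·N(d₂)
   = 205.2851·0.879955 − 131.2526·0.793002·0.441509 = 134.687781
B₀ = V₀ − E₀ = 205.2851 − 134.687781 = 70.597319
e^(−λT) = (B₀·e^(rT)/D − 0)/(1 − 0) = (70.5973·1.261031/131.2526 − 0)/1 = 0.67827507
λ = −ln(0.67827507)/7.1144 = 0.054566

B0=70.5973 lambda=0.0546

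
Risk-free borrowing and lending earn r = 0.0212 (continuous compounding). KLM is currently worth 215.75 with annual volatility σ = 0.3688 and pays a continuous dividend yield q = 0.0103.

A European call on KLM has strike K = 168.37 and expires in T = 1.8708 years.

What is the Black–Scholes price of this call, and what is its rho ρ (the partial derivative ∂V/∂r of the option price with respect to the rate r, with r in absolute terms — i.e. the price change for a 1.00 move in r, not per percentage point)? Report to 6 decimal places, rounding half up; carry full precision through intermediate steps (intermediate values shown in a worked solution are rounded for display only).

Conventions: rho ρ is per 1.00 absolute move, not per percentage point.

price = 67.082459
ρ = 184.721791

σ√T = 0.3688·√1.8708 = 0.504434
d₁ = (ln(S/K) + (r−q+σ²/2)T) / (σ√T) = (ln(215.75/168.37) + (0.0212−0.0103+0.3688²/2)·1.8708) / 0.504434 = (0.247956 + 0.147619) / 0.504434 = 0.784195
d₂ = d₁ − σ√T = 0.784195 − 0.504434 = 0.279761
e^{−rT} = 0.961115
e^{−qT} = 0.980915
N(d₁) = 0.783537,  N(d₂) = 0.610170
Call price V = S·e^{−qT}·N(d₁) − K·e^{−rT}·N(d₂) = 165.821924 − 98.739465 = 67.082459
ρ = K·T·e^{−rT}·N(d₂) = 184.721791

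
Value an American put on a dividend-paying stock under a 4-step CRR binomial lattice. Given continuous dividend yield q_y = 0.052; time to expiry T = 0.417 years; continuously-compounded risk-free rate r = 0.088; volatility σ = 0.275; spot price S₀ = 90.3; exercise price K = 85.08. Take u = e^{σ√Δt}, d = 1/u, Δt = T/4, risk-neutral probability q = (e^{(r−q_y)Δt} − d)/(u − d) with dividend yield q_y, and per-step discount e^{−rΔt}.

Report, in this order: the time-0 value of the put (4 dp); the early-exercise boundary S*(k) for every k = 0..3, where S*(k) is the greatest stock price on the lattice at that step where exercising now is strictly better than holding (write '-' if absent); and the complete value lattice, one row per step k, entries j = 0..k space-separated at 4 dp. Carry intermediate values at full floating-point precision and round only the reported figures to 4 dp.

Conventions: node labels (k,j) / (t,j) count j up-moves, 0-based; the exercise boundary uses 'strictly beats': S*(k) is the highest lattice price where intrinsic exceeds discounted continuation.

Δt=0.10425  u=1.09285  d=0.91504  q=0.49896  discount=0.99087
step 4 (expiry): payoffs max(K−S,0) = 21.7745 9.4726 0.0000 0.0000 0.0000
step 3: (k=3,j=0): S=69.1836, K−S=15.8964, hold=15.4935 ⇒ V=15.8964 exercise | (k=3,j=1): S=82.6278, K−S=2.4522, hold=4.7028 ⇒ V=4.7028 continue | (k=3,j=2): S=98.6846, K−S=0.0000, hold=0.0000 ⇒ V=0.0000 continue | (k=3,j=3): S=117.8617, K−S=0.0000, hold=0.0000 ⇒ V=0.0000 continue  boundary S*=69.1836
step 2: (k=2,j=0): S=75.6074, K−S=9.4726, hold=10.2171 ⇒ V=10.2171 continue | (k=2,j=1): S=90.3000, K−S=0.0000, hold=2.3347 ⇒ V=2.3347 continue | (k=2,j=2): S=107.8477, K−S=0.0000, hold=0.0000 ⇒ V=0.0000 continue  boundary S*=-
step 1: (k=1,j=0): S=82.6278, K−S=2.4522, hold=6.2267 ⇒ V=6.2267 continue | (k=1,j=1): S=98.6846, K−S=0.0000, hold=1.1591 ⇒ V=1.1591 continue  boundary S*=-
step 0: (k=0,j=0): S=90.3000, K−S=0.0000, hold=3.6644 ⇒ V=3.6644 continue  boundary S*=-

price = 3.6644
boundary = - - - 69.1836
tree:
3.6644
6.2267 1.1591
10.2171 2.3347 0.0000
15.8964 4.7028 0.0000 0.0000
21.7745 9.4726 0.0000 0.0000 0.0000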